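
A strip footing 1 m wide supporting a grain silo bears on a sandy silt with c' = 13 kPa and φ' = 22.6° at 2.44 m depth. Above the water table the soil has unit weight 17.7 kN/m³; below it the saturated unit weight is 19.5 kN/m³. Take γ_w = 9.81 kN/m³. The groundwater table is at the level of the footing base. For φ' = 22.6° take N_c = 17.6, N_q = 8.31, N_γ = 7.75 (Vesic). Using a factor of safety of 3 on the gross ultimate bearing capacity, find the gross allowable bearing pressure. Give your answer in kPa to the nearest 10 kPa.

Overburden at base level: q = 17.7 × 2.44 = 43.188 kPa.
Below the base the soil is submerged, so the ½γBN_γ term uses γ' = 19.5 − 9.81 = 9.69 kN/m³.
Cohesion term c·N_c = 13 × 17.6 = 228.8 kPa; surcharge term q·N_q = 43.188 × 8.31 = 358.89 kPa; self-weight term 0.5·γ·B·N_γ = 0.5 × 9.69 × 1 × 7.75 = 37.549 kPa.
q_ult = 228.8 + 358.89 + 37.549 = 625.24 kPa.
q_all = 625.24 / 3 = 208.41 kPa.

q_all ≈ 210 kPa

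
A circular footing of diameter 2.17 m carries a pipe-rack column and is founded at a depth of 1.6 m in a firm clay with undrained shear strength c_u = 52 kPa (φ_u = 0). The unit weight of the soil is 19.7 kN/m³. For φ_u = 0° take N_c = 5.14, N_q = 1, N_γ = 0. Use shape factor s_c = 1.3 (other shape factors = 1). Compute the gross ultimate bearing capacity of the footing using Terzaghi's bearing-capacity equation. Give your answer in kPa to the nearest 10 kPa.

Overburden at base level: q = 19.7 × 1.6 = 31.52 kPa.
Cohesion term c·N_c·s_c = 52 × 5.14 × 1.3 = 347.46 kPa; surcharge term q·N_q = 31.52 × 1 = 31.52 kPa.
q_ult = 347.46 + 31.52 = 378.98 kPa.

q_ult ≈ 380 kPa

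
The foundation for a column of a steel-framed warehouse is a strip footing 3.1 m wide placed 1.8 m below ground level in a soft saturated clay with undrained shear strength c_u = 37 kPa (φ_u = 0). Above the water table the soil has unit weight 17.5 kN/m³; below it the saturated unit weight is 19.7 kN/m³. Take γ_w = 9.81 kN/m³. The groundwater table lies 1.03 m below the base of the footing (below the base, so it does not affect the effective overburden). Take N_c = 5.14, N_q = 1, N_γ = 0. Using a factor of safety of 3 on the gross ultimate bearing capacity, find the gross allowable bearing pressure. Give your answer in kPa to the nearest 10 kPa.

q = γ·D_f = 17.5 × 1.8 = 31.5 kPa.
c·N_c = 37 × 5.14 = 190.18 kPa
q·N_q = 31.5 × 1 = 31.5 kPa
q_ult = 190.18 + 31.5 = 221.68 kPa.
q_all = 221.68 / 3 = 73.893 kPa.

q_all ≈ 70 kPa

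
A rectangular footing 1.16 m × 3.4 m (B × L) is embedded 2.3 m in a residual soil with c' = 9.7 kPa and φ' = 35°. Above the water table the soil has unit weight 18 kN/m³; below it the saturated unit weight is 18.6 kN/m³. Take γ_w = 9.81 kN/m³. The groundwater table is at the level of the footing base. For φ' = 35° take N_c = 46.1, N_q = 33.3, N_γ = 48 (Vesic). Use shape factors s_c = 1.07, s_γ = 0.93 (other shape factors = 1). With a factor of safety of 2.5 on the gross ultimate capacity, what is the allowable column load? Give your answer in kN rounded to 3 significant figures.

P_all ≈ 3290 kN

q = γ·D_f = 18 × 2.3 = 41.4 kPa.
For the ½γBN_γ term take γ' = 18.6 − 9.81 = 8.79 kN/m³ (soil below base is submerged).
c·N_c·s_c = 9.7 × 46.1 × 1.07 = 478.47 kPa
q·N_q = 41.4 × 33.3 = 1378.6 kPa
0.5·γ·B·N_γ·s_γ = 0.5 × 8.79 × 1.16 × 48 × 0.93 = 227.58 kPa
q_ult = 478.47 + 1378.6 + 227.58 = 2084.7 kPa.
Gross allowable pressure q_all = 2084.7 / 2.5 = 833.87 kPa.
Footing area = 3.944 m², so allowable column load = 833.87 × 3.944 = 3288.8 kN.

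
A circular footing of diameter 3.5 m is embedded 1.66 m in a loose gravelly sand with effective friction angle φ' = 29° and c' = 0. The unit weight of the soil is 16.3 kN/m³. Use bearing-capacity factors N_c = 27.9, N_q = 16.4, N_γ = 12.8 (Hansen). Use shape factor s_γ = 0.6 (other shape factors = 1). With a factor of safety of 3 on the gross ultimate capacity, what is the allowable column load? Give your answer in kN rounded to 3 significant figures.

P_all ≈ 2130 kN

Overburden at base level: q = 16.3 × 1.66 = 27.058 kPa.
Surcharge term q·N_q = 27.058 × 16.4 = 443.75 kPa; self-weight term 0.5·γ·B·N_γ·s_γ = 0.5 × 16.3 × 3.5 × 12.8 × 0.6 = 219.07 kPa.
q_ult = 443.75 + 219.07 = 662.82 kPa.
Gross allowable pressure q_all = 662.82 / 3 = 220.94 kPa.
Footing area = 9.6211 m², so allowable column load = 220.94 × 9.6211 = 2125.7 kN.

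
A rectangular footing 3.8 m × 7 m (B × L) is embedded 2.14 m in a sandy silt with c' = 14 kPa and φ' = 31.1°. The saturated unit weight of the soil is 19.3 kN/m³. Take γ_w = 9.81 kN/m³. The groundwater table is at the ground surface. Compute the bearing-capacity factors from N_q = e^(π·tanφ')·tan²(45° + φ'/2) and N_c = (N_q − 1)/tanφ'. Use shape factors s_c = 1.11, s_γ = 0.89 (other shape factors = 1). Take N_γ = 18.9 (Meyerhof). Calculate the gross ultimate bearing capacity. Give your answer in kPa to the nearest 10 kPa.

q_ult ≈ 1240 kPa

tan31.1° = 0.6032, so N_q = e^(π×0.6032)·tan²(60.55°) = 6.653 × 3.137 = 20.87.
N_c = (20.87 − 1)/tan31.1° = 32.94.
Water table at ground surface, so effective unit weight γ' = 19.3 − 9.81 = 9.49 kN/m³ is used throughout; overburden q = 9.49 × 2.14 = 20.309 kPa; the same γ' applies in the ½γBN_γ term.
Cohesion term c·N_c·s_c = 14 × 32.939 × 1.11 = 511.88 kPa; surcharge term q·N_q = 20.309 × 20.87 = 423.85 kPa; self-weight term 0.5·γ·B·N_γ·s_γ = 0.5 × 9.49 × 3.8 × 18.9 × 0.89 = 303.3 kPa.
q_ult = 511.88 + 423.85 + 303.3 = 1239 kPa.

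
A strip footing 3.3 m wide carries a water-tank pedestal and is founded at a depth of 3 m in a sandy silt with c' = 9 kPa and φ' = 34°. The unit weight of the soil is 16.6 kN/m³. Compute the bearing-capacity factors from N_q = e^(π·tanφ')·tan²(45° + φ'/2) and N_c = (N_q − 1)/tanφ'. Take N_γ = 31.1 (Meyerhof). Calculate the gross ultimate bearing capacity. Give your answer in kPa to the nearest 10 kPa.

tan34° = 0.6745, so N_q = e^(π×0.6745)·tan²(62°) = 8.323 × 3.537 = 29.44.
N_c = (29.44 − 1)/tan34° = 42.16.
q = γ·D_f = 16.6 × 3 = 49.8 kPa.
c·N_c = 9 × 42.164 = 379.47 kPa
q·N_q = 49.8 × 29.44 = 1466.1 kPa
0.5·γ·B·N_γ = 0.5 × 16.6 × 3.3 × 31.1 = 851.83 kPa
q_ult = 379.47 + 1466.1 + 851.83 = 2697.4 kPa.

q_ult ≈ 2700 kPa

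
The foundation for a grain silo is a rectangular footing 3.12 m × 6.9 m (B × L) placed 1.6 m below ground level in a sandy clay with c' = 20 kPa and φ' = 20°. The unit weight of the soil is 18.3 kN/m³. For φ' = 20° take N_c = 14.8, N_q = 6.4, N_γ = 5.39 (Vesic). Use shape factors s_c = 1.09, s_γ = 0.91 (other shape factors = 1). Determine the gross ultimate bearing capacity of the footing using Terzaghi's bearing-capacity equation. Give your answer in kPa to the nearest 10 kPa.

Effective surcharge at the founding depth q = γ·D_f = 18.3 × 1.6 = 29.28 kPa.
q_ult = c·N_c·s_c + q·N_q + 0.5·γ·B·N_γ·s_γ
     = 20 × 14.8 × 1.09 + 29.28 × 6.4 + 0.5 × 18.3 × 3.12 × 5.39 × 0.91
     = 322.64 + 187.39 + 140.03 = 650.06 kPa.

q_ult ≈ 650 kPa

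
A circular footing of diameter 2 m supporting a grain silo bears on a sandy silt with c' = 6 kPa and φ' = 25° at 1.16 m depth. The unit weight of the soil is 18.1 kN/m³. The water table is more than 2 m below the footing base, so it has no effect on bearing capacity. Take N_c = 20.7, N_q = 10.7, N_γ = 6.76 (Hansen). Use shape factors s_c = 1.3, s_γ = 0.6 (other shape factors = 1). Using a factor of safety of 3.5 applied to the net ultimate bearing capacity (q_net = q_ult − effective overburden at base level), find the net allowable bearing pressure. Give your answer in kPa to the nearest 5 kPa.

Effective surcharge at the founding depth q = γ·D_f = 18.1 × 1.16 = 20.996 kPa.
q_ult = c·N_c·s_c + q·N_q + 0.5·γ·B·N_γ·s_γ
     = 6 × 20.7 × 1.3 + 20.996 × 10.7 + 0.5 × 18.1 × 2 × 6.76 × 0.6
     = 161.46 + 224.66 + 73.414 = 459.53 kPa.
Net ultimate: q_net = 459.53 − 20.996 = 438.53 kPa.
q_all(net) = 438.53 / 3.5 = 125.3 kPa.

q_all(net) ≈ 125 kPa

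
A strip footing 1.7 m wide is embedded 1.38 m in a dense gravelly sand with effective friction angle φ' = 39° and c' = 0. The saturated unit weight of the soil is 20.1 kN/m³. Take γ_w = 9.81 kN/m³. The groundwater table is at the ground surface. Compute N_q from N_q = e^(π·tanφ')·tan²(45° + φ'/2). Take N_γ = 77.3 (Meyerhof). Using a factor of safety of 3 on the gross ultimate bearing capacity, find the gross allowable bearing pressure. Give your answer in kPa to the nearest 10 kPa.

N_q = e^(π·tan39°)·tan²(64.5°) = 55.96.
γ' = 20.1 − 9.81 = 10.29 kN/m³ (submerged throughout). q = 10.29 × 1.38 = 14.2 kPa; the same γ' applies in the ½γBN_γ term.
q·N_q = 14.2 × 55.957 = 794.61 kPa
0.5·γ·B·N_γ = 0.5 × 10.29 × 1.7 × 77.3 = 676.1 kPa
q_ult = 794.61 + 676.1 = 1470.7 kPa.
q_all = 1470.7 / 3 = 490.24 kPa.

q_all ≈ 490 kPa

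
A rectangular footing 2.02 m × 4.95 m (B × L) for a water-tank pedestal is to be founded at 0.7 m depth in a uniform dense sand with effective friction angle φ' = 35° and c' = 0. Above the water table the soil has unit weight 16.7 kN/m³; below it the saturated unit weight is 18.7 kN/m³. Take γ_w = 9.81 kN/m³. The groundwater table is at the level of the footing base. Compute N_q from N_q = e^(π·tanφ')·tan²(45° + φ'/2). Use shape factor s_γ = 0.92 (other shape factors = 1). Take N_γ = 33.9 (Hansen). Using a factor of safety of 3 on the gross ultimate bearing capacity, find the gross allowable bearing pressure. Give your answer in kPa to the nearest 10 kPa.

N_q = e^(π·tan35°)·tan²(62.5°) = 33.3.
q = γ·D_f = 16.7 × 0.7 = 11.69 kPa.
For the ½γBN_γ term take γ' = 18.7 − 9.81 = 8.89 kN/m³ (soil below base is submerged).
q·N_q = 11.69 × 33.296 = 389.23 kPa
0.5·γ·B·N_γ·s_γ = 0.5 × 8.89 × 2.02 × 33.9 × 0.92 = 280.03 kPa
q_ult = 389.23 + 280.03 = 669.27 kPa.
q_all = 669.27 / 3 = 223.09 kPa.

q_all ≈ 220 kPa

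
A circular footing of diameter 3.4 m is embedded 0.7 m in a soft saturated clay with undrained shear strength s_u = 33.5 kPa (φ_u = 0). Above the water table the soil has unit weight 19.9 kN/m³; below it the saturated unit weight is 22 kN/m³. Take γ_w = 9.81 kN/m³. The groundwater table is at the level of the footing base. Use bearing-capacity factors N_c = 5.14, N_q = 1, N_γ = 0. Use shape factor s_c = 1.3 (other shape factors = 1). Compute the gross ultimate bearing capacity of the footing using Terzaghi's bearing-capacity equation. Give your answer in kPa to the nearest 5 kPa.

q = γ·D_f = 19.9 × 0.7 = 13.93 kPa.
c·N_c·s_c = 33.5 × 5.14 × 1.3 = 223.85 kPa
q·N_q = 13.93 × 1 = 13.93 kPa
q_ult = 223.85 + 13.93 = 237.78 kPa.

q_ult ≈ 240 kPa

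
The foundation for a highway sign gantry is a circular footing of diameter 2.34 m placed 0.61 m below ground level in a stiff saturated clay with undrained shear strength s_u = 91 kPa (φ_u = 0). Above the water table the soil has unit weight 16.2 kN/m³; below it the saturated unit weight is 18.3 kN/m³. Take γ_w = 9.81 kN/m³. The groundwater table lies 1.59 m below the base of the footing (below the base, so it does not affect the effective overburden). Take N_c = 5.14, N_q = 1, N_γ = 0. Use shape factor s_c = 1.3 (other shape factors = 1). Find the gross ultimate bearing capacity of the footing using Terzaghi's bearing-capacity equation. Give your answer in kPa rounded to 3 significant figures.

Overburden at base level: q = 16.2 × 0.61 = 9.882 kPa.
Cohesion term c·N_c·s_c = 91 × 5.14 × 1.3 = 608.06 kPa; surcharge term q·N_q = 9.882 × 1 = 9.882 kPa.
q_ult = 608.06 + 9.882 = 617.94 kPa.

q_ult ≈ 618 kPa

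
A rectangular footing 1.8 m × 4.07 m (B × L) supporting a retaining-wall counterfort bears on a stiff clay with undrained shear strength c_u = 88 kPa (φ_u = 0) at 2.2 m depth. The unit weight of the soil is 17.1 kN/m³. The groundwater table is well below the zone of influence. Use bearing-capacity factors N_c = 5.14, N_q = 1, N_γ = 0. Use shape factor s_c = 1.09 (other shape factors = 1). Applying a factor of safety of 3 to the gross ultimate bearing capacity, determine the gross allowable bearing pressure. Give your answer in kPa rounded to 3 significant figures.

q_all ≈ 177 kPa

Effective surcharge at the founding depth q = γ·D_f = 17.1 × 2.2 = 37.62 kPa.
q_ult = c·N_c·s_c + q·N_q
     = 88 × 5.14 × 1.09 + 37.62 × 1
     = 493.03 + 37.62 = 530.65 kPa.
q_all = q_ult / FS = 530.65 / 3 = 176.88 kPa.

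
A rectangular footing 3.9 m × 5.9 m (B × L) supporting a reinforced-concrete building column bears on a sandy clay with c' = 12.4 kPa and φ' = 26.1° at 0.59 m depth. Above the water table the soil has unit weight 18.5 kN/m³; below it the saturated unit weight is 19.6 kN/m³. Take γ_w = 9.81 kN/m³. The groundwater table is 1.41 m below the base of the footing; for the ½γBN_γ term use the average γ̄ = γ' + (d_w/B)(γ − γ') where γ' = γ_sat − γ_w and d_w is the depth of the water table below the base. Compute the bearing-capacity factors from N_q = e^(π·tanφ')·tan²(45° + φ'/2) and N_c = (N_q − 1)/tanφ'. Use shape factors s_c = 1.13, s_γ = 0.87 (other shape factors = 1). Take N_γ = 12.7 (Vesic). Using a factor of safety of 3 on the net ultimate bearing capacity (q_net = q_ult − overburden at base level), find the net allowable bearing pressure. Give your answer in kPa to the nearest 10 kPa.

N_q = e^(π·tan26.1°)·tan²(58.05°) = 11.98; N_c = (N_q − 1)/tanφ' = 22.42.
q = γ·D_f = 18.5 × 0.59 = 10.915 kPa.
γ' = 9.79 kN/m³; averaging over the depth B below the base, γ̄ = γ' + (d_w/B)(γ − γ') = 12.939 kN/m³.
c·N_c·s_c = 12.4 × 22.416 × 1.13 = 314.09 kPa
q·N_q = 10.915 × 11.981 = 130.78 kPa
0.5·γ·B·N_γ·s_γ = 0.5 × 12.939 × 3.9 × 12.7 × 0.87 = 278.78 kPa
q_ult = 314.09 + 130.78 + 278.78 = 723.65 kPa.
q_net = 723.65 − 10.915 = 712.73 kPa.
q_all(net) = 712.73 / 3 = 237.58 kPa.

q_all(net) ≈ 240 kPa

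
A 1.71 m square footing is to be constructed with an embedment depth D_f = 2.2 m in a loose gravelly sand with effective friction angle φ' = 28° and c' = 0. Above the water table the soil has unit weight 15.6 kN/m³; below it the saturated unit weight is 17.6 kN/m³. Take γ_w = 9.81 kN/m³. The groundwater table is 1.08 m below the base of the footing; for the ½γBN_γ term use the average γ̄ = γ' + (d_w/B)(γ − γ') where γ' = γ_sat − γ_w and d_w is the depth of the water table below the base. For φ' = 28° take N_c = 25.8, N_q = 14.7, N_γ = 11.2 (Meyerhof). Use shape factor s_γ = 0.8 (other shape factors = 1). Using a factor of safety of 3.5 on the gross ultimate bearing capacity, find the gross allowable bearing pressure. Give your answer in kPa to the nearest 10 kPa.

q_all ≈ 170 kPa

Overburden at base level: q = 15.6 × 2.2 = 34.32 kPa.
The water table is 1.08 m below the base (< B = 1.71 m), so the ½γBN_γ term uses γ̄ = γ' + (d_w/B)(γ − γ') = 7.79 + (1.08/1.71)(15.6 − 7.79) = 12.723 kN/m³.
Surcharge term q·N_q = 34.32 × 14.7 = 504.5 kPa; self-weight term 0.5·γ·B·N_γ·s_γ = 0.5 × 12.723 × 1.71 × 11.2 × 0.8 = 97.466 kPa.
q_ult = 504.5 + 97.466 = 601.97 kPa.
q_all = 601.97 / 3.5 = 171.99 kPa.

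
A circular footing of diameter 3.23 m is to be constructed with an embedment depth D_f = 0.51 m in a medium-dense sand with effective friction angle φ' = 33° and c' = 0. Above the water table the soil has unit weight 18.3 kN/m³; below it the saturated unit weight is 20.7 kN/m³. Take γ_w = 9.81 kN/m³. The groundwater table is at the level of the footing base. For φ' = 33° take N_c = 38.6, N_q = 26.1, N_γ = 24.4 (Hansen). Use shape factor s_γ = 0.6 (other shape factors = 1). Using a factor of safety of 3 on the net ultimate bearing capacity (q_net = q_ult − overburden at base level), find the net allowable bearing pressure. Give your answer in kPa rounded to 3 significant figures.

q_all(net) ≈ 164 kPa

q = γ·D_f = 18.3 × 0.51 = 9.333 kPa.
For the ½γBN_γ term take γ' = 20.7 − 9.81 = 10.89 kN/m³ (soil below base is submerged).
q·N_q = 9.333 × 26.1 = 243.59 kPa
0.5·γ·B·N_γ·s_γ = 0.5 × 10.89 × 3.23 × 24.4 × 0.6 = 257.48 kPa
q_ult = 243.59 + 257.48 = 501.07 kPa.
q_net = 501.07 − 9.333 = 491.74 kPa.
q_all(net) = 491.74 / 3 = 163.91 kPa.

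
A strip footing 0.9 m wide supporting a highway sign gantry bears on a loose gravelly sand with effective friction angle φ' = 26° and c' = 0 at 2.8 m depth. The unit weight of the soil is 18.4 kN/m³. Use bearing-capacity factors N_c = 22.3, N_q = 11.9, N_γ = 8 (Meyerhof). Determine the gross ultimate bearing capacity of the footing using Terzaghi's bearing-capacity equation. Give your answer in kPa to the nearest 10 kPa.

q = γ·D_f = 18.4 × 2.8 = 51.52 kPa.
q·N_q = 51.52 × 11.9 = 613.09 kPa
0.5·γ·B·N_γ = 0.5 × 18.4 × 0.9 × 8 = 66.24 kPa
q_ult = 613.09 + 66.24 = 679.33 kPa.

q_ult ≈ 680 kPa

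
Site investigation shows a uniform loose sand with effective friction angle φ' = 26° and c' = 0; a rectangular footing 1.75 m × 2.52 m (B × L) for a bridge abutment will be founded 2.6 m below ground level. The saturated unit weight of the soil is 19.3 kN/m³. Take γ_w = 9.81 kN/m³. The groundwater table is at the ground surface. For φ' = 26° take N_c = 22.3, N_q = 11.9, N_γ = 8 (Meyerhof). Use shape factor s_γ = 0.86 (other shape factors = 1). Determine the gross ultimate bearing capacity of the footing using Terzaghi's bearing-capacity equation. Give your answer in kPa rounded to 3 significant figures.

Water table at ground surface, so effective unit weight γ' = 19.3 − 9.81 = 9.49 kN/m³ is used throughout; overburden q = 9.49 × 2.6 = 24.674 kPa; the same γ' applies in the ½γBN_γ term.
Surcharge term q·N_q = 24.674 × 11.9 = 293.62 kPa; self-weight term 0.5·γ·B·N_γ·s_γ = 0.5 × 9.49 × 1.75 × 8 × 0.86 = 57.13 kPa.
q_ult = 293.62 + 57.13 = 350.75 kPa.

q_ult ≈ 351 kPa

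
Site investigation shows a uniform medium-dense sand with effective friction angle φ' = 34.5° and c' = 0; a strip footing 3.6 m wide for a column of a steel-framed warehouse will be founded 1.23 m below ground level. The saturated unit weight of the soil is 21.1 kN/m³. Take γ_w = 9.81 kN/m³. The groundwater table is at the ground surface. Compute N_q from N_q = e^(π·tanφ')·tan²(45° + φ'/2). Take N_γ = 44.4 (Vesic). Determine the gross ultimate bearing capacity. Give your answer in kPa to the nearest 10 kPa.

tan34.5° = 0.6873, so N_q = e^(π×0.6873)·tan²(62.25°) = 8.664 × 3.613 = 31.3.
γ' = 21.1 − 9.81 = 11.29 kN/m³ (submerged throughout). q = 11.29 × 1.23 = 13.887 kPa; the same γ' applies in the ½γBN_γ term.
q·N_q = 13.887 × 31.299 = 434.64 kPa
0.5·γ·B·N_γ = 0.5 × 11.29 × 3.6 × 44.4 = 902.3 kPa
q_ult = 434.64 + 902.3 = 1336.9 kPa.

q_ult ≈ 1340 kPa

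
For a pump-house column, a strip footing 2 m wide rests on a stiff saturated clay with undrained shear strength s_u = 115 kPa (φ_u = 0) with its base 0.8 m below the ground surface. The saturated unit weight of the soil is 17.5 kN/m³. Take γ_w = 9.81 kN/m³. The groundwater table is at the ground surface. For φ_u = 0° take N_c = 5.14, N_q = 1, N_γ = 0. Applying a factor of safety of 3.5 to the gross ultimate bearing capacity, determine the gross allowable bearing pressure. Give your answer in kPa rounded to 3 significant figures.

With the water table at the surface the whole profile is submerged: γ' = 17.5 − 9.81 = 7.69 kN/m³, so q = γ'·D_f = 6.152 kPa.
q_ult = c·N_c + q·N_q
     = 115 × 5.14 + 6.152 × 1
     = 591.1 + 6.152 = 597.25 kPa.
q_all = q_ult / FS = 597.25 / 3.5 = 170.64 kPa.

q_all ≈ 171 kPa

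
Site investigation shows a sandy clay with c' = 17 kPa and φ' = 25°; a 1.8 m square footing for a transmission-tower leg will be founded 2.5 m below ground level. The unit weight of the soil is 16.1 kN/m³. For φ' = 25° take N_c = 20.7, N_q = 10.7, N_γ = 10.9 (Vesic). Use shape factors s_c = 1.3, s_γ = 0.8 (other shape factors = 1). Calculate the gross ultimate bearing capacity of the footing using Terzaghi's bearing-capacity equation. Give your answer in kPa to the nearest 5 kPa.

Effective surcharge at the founding depth q = γ·D_f = 16.1 × 2.5 = 40.25 kPa.
q_ult = c·N_c·s_c + q·N_q + 0.5·γ·B·N_γ·s_γ
     = 17 × 20.7 × 1.3 + 40.25 × 10.7 + 0.5 × 16.1 × 1.8 × 10.9 × 0.8
     = 457.47 + 430.67 + 126.35 = 1014.5 kPa.

q_ult ≈ 1015 kPa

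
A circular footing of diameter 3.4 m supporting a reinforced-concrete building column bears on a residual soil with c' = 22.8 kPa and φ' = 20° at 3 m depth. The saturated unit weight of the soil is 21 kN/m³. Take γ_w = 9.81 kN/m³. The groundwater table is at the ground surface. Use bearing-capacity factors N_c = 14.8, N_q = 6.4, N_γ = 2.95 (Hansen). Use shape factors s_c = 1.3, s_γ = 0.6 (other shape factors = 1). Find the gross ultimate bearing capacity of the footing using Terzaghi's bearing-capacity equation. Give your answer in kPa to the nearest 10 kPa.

q_ult ≈ 690 kPa

γ' = 21 − 9.81 = 11.19 kN/m³ (submerged throughout). q = 11.19 × 3 = 33.57 kPa; the same γ' applies in the ½γBN_γ term.
c·N_c·s_c = 22.8 × 14.8 × 1.3 = 438.67 kPa
q·N_q = 33.57 × 6.4 = 214.85 kPa
0.5·γ·B·N_γ·s_γ = 0.5 × 11.19 × 3.4 × 2.95 × 0.6 = 33.671 kPa
q_ult = 438.67 + 214.85 + 33.671 = 687.19 kPa.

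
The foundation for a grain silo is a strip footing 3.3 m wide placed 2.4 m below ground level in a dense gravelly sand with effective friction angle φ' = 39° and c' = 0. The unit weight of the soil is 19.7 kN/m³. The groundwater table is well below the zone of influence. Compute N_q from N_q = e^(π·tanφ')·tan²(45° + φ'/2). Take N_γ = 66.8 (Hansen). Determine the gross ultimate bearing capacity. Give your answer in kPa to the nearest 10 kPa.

tan39° = 0.8098, so N_q = e^(π×0.8098)·tan²(64.5°) = 12.731 × 4.395 = 55.96.
q = γ·D_f = 19.7 × 2.4 = 47.28 kPa.
q·N_q = 47.28 × 55.957 = 2645.7 kPa
0.5·γ·B·N_γ = 0.5 × 19.7 × 3.3 × 66.8 = 2171.3 kPa
q_ult = 2645.7 + 2171.3 = 4817 kPa.

q_ult ≈ 4820 kPa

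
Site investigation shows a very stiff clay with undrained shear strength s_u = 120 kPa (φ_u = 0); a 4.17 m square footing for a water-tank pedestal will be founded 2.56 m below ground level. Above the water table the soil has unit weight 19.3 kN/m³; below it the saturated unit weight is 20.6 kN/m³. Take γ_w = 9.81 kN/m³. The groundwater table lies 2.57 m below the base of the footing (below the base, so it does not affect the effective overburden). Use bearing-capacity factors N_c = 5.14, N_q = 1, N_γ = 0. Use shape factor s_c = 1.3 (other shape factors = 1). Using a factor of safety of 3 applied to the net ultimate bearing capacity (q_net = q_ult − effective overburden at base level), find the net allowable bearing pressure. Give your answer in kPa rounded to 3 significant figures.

Effective surcharge at the founding depth q = γ·D_f = 19.3 × 2.56 = 49.408 kPa.
q_ult = c·N_c·s_c + q·N_q
     = 120 × 5.14 × 1.3 + 49.408 × 1
     = 801.84 + 49.408 = 851.25 kPa.
Net ultimate: q_net = 851.25 − 49.408 = 801.84 kPa.
q_all(net) = 801.84 / 3 = 267.28 kPa.

q_all(net) ≈ 267 kPa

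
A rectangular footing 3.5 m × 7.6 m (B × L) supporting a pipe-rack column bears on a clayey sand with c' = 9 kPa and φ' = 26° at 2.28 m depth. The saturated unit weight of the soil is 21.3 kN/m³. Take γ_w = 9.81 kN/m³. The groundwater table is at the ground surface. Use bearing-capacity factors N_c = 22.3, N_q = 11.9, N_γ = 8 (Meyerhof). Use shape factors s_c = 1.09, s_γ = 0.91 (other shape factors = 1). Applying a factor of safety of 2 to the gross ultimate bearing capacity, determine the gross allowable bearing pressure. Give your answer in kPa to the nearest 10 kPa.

Water table at ground surface, so effective unit weight γ' = 21.3 − 9.81 = 11.49 kN/m³ is used throughout; overburden q = 11.49 × 2.28 = 26.197 kPa; the same γ' applies in the ½γBN_γ term.
Cohesion term c·N_c·s_c = 9 × 22.3 × 1.09 = 218.76 kPa; surcharge term q·N_q = 26.197 × 11.9 = 311.75 kPa; self-weight term 0.5·γ·B·N_γ·s_γ = 0.5 × 11.49 × 3.5 × 8 × 0.91 = 146.38 kPa.
q_ult = 218.76 + 311.75 + 146.38 = 676.89 kPa.
q_all = q_ult / FS = 676.89 / 2 = 338.45 kPa.

q_all ≈ 340 kPa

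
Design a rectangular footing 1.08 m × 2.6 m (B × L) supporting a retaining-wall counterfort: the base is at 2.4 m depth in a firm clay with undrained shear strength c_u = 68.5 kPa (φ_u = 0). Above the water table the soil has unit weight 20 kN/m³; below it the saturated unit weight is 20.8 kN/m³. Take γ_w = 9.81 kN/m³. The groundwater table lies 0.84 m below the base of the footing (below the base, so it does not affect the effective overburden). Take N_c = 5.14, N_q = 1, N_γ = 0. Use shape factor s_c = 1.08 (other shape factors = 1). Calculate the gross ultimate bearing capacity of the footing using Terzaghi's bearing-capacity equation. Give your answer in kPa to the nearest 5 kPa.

q_ult ≈ 430 kPa

q = γ·D_f = 20 × 2.4 = 48 kPa.
c·N_c·s_c = 68.5 × 5.14 × 1.08 = 380.26 kPa
q·N_q = 48 × 1 = 48 kPa
q_ult = 380.26 + 48 = 428.26 kPa.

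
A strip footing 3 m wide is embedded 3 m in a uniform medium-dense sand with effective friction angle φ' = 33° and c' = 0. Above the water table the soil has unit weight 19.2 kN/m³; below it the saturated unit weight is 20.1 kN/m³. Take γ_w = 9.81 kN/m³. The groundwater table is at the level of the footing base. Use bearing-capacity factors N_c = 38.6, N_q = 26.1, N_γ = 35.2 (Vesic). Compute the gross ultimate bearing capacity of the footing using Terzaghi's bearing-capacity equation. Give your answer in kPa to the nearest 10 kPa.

q = γ·D_f = 19.2 × 3 = 57.6 kPa.
For the ½γBN_γ term take γ' = 20.1 − 9.81 = 10.29 kN/m³ (soil below base is submerged).
q·N_q = 57.6 × 26.1 = 1503.4 kPa
0.5·γ·B·N_γ = 0.5 × 10.29 × 3 × 35.2 = 543.31 kPa
q_ult = 1503.4 + 543.31 = 2046.7 kPa.

q_ult ≈ 2050 kPa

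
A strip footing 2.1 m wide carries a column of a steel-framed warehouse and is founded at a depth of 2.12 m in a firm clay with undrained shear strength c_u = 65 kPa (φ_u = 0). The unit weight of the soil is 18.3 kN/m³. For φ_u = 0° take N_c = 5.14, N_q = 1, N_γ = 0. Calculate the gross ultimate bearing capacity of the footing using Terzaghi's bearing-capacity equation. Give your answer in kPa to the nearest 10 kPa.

q_ult ≈ 370 kPa

Overburden at base level: q = 18.3 × 2.12 = 38.796 kPa.
Cohesion term c·N_c = 65 × 5.14 = 334.1 kPa; surcharge term q·N_q = 38.796 × 1 = 38.796 kPa.
q_ult = 334.1 + 38.796 = 372.9 kPa.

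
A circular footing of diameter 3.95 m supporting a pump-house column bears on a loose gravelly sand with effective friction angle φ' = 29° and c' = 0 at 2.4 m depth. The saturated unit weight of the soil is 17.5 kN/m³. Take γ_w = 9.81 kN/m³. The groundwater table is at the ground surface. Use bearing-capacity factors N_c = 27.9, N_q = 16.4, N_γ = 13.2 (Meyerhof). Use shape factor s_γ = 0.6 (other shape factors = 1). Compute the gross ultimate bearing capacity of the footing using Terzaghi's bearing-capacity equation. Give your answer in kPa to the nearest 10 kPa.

q_ult ≈ 420 kPa

With the water table at the surface the whole profile is submerged: γ' = 17.5 − 9.81 = 7.69 kN/m³, so q = γ'·D_f = 18.456 kPa; the same γ' applies in the ½γBN_γ term.
q_ult = q·N_q + 0.5·γ·B·N_γ·s_γ
     = 18.456 × 16.4 + 0.5 × 7.69 × 3.95 × 13.2 × 0.6
     = 302.68 + 120.29 = 422.97 kPa.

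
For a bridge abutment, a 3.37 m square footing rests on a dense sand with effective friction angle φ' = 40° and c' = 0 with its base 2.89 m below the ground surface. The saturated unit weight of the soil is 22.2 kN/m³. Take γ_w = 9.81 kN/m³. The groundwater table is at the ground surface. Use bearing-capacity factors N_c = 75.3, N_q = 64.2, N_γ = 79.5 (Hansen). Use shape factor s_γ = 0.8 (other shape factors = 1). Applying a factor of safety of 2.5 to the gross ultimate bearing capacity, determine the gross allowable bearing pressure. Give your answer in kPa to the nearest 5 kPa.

Water table at ground surface, so effective unit weight γ' = 22.2 − 9.81 = 12.39 kN/m³ is used throughout; overburden q = 12.39 × 2.89 = 35.807 kPa; the same γ' applies in the ½γBN_γ term.
Surcharge term q·N_q = 35.807 × 64.2 = 2298.8 kPa; self-weight term 0.5·γ·B·N_γ·s_γ = 0.5 × 12.39 × 3.37 × 79.5 × 0.8 = 1327.8 kPa.
q_ult = 2298.8 + 1327.8 = 3626.6 kPa.
q_all = q_ult / FS = 3626.6 / 2.5 = 1450.6 kPa.

q_all ≈ 1450 kPa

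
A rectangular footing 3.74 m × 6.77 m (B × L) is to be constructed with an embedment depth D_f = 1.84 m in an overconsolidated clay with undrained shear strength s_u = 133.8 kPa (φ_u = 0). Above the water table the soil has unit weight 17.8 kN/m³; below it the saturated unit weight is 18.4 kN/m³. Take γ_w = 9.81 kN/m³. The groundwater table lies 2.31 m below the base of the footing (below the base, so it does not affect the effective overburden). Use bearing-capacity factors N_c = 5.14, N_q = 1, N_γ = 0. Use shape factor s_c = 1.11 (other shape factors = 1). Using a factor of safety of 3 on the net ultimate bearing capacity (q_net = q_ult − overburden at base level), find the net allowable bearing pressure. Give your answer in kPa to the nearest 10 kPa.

q_all(net) ≈ 250 kPa

Overburden at base level: q = 17.8 × 1.84 = 32.752 kPa.
Cohesion term c·N_c·s_c = 133.8 × 5.14 × 1.11 = 763.38 kPa; surcharge term q·N_q = 32.752 × 1 = 32.752 kPa.
q_ult = 763.38 + 32.752 = 796.13 kPa.
q_net = 796.13 − 32.752 = 763.38 kPa.
q_all(net) = 763.38 / 3 = 254.46 kPa.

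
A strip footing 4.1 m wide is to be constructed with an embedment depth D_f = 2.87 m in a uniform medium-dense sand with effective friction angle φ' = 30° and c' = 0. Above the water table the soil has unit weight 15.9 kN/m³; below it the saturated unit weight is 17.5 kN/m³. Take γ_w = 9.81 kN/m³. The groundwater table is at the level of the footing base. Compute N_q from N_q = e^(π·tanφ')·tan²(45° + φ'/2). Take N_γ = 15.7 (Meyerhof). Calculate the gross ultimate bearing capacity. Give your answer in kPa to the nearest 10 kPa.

q_ult ≈ 1090 kPa

tan30° = 0.5774, so N_q = e^(π×0.5774)·tan²(60°) = 6.134 × 3.0 = 18.4.
Effective surcharge at the founding depth q = γ·D_f = 15.9 × 2.87 = 45.633 kPa.
The water table coincides with the base, so in the self-weight term γ → γ' = 7.69 kN/m³.
q_ult = q·N_q + 0.5·γ·B·N_γ
     = 45.633 × 18.401 + 0.5 × 7.69 × 4.1 × 15.7
     = 839.7 + 247.5 = 1087.2 kPa.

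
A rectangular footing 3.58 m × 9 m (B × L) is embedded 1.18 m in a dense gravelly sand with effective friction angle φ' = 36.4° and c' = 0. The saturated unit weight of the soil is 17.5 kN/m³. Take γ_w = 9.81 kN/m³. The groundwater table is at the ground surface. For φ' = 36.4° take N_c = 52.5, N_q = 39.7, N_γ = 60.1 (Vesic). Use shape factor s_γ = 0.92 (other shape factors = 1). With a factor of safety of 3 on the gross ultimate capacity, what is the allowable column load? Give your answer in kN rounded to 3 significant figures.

Water table at ground surface, so effective unit weight γ' = 17.5 − 9.81 = 7.69 kN/m³ is used throughout; overburden q = 7.69 × 1.18 = 9.0742 kPa; the same γ' applies in the ½γBN_γ term.
Surcharge term q·N_q = 9.0742 × 39.7 = 360.25 kPa; self-weight term 0.5·γ·B·N_γ·s_γ = 0.5 × 7.69 × 3.58 × 60.1 × 0.92 = 761.1 kPa.
q_ult = 360.25 + 761.1 = 1121.3 kPa.
Gross allowable pressure q_all = 1121.3 / 3 = 373.78 kPa.
Footing area = 32.22 m², so allowable column load = 373.78 × 32.22 = 12043 kN.

P_all ≈ 12000 kN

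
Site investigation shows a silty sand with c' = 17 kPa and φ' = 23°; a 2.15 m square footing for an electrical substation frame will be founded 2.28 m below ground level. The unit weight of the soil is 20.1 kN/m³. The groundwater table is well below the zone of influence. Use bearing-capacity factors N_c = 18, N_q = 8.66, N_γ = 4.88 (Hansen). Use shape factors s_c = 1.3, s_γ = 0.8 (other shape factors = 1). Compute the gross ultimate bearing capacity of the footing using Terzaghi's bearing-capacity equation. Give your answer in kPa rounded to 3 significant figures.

q_ult ≈ 879 kPa

q = γ·D_f = 20.1 × 2.28 = 45.828 kPa.
c·N_c·s_c = 17 × 18 × 1.3 = 397.8 kPa
q·N_q = 45.828 × 8.66 = 396.87 kPa
0.5·γ·B·N_γ·s_γ = 0.5 × 20.1 × 2.15 × 4.88 × 0.8 = 84.356 kPa
q_ult = 397.8 + 396.87 + 84.356 = 879.03 kPa.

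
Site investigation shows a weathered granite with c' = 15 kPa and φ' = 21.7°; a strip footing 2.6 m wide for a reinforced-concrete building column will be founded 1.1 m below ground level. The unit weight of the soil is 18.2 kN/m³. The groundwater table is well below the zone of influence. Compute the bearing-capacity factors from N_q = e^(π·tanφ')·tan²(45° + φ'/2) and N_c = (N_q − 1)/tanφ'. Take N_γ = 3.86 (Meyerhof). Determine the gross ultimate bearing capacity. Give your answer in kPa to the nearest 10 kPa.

q_ult ≈ 490 kPa

tan21.7° = 0.3979, so N_q = e^(π×0.3979)·tan²(55.85°) = 3.491 × 2.173 = 7.59.
N_c = (7.59 − 1)/tan21.7° = 16.55.
Overburden at base level: q = 18.2 × 1.1 = 20.02 kPa.
Cohesion term c·N_c = 15 × 16.553 = 248.29 kPa; surcharge term q·N_q = 20.02 × 7.5871 = 151.89 kPa; self-weight term 0.5·γ·B·N_γ = 0.5 × 18.2 × 2.6 × 3.86 = 91.328 kPa.
q_ult = 248.29 + 151.89 + 91.328 = 491.51 kPa.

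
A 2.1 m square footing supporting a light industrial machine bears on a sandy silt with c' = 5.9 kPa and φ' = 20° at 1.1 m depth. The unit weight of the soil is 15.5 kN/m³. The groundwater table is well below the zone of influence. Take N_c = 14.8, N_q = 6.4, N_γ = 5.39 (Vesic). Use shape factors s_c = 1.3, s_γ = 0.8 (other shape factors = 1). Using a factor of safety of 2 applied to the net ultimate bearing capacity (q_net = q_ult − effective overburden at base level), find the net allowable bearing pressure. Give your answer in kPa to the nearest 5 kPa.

q_all(net) ≈ 140 kPa

q = γ·D_f = 15.5 × 1.1 = 17.05 kPa.
c·N_c·s_c = 5.9 × 14.8 × 1.3 = 113.52 kPa
q·N_q = 17.05 × 6.4 = 109.12 kPa
0.5·γ·B·N_γ·s_γ = 0.5 × 15.5 × 2.1 × 5.39 × 0.8 = 70.178 kPa
q_ult = 113.52 + 109.12 + 70.178 = 292.81 kPa.
Net ultimate: q_net = 292.81 − 17.05 = 275.76 kPa.
q_all(net) = 275.76 / 2 = 137.88 kPa.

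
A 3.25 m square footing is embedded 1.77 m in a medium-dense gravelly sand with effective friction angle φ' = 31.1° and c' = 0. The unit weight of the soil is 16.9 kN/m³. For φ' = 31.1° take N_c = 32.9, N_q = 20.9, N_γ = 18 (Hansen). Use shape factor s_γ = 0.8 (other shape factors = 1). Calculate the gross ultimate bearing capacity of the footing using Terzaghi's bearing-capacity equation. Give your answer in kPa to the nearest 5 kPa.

Effective surcharge at the founding depth q = γ·D_f = 16.9 × 1.77 = 29.913 kPa.
q_ult = q·N_q + 0.5·γ·B·N_γ·s_γ
     = 29.913 × 20.9 + 0.5 × 16.9 × 3.25 × 18 × 0.8
     = 625.18 + 395.46 = 1020.6 kPa.

q_ult ≈ 1020 kPa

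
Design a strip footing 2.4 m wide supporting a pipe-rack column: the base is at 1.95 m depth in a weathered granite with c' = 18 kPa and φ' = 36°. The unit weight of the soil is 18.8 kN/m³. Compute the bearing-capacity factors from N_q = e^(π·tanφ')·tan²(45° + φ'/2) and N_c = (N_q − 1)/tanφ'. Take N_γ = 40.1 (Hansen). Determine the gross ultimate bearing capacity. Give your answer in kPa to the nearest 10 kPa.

q_ult ≈ 3200 kPa

tan36° = 0.7265, so N_q = e^(π×0.7265)·tan²(63°) = 9.801 × 3.852 = 37.75.
N_c = (37.75 − 1)/tan36° = 50.59.
Overburden at base level: q = 18.8 × 1.95 = 36.66 kPa.
Cohesion term c·N_c = 18 × 50.585 = 910.54 kPa; surcharge term q·N_q = 36.66 × 37.752 = 1384 kPa; self-weight term 0.5·γ·B·N_γ = 0.5 × 18.8 × 2.4 × 40.1 = 904.66 kPa.
q_ult = 910.54 + 1384 + 904.66 = 3199.2 kPa.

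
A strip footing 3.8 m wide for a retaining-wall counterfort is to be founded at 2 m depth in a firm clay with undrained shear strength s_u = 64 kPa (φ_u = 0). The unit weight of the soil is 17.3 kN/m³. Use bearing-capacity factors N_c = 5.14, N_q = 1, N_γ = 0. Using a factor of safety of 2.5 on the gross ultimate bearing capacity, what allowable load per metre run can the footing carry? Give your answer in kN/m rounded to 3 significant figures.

q = γ·D_f = 17.3 × 2 = 34.6 kPa.
c·N_c = 64 × 5.14 = 328.96 kPa
q·N_q = 34.6 × 1 = 34.6 kPa
q_ult = 328.96 + 34.6 = 363.56 kPa.
Gross allowable pressure q_all = 363.56 / 2.5 = 145.42 kPa.
Allowable wall load = q_all × B = 145.42 × 3.8 = 552.61 kN per metre run.

≈ 553 kN/m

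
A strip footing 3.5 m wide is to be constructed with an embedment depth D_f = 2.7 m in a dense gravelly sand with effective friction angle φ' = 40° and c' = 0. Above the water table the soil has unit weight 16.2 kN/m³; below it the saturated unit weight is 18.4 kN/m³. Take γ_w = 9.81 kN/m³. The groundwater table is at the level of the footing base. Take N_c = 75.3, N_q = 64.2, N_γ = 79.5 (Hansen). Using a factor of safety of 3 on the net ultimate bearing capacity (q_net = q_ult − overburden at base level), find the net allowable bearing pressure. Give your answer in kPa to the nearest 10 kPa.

Overburden at base level: q = 16.2 × 2.7 = 43.74 kPa.
Below the base the soil is submerged, so the ½γBN_γ term uses γ' = 18.4 − 9.81 = 8.59 kN/m³.
Surcharge term q·N_q = 43.74 × 64.2 = 2808.1 kPa; self-weight term 0.5·γ·B·N_γ = 0.5 × 8.59 × 3.5 × 79.5 = 1195.1 kPa.
q_ult = 2808.1 + 1195.1 = 4003.2 kPa.
q_net = 4003.2 − 43.74 = 3959.5 kPa.
q_all(net) = 3959.5 / 3 = 1319.8 kPa.

q_all(net) ≈ 1320 kPa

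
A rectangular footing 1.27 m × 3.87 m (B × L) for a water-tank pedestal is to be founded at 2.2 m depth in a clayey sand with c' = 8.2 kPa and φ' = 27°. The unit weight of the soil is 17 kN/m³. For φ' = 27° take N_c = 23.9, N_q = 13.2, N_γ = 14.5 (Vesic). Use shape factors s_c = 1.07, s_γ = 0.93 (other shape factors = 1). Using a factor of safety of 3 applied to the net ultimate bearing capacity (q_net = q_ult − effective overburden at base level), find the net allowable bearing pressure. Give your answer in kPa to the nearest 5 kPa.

q_all(net) ≈ 270 kPa

q = γ·D_f = 17 × 2.2 = 37.4 kPa.
c·N_c·s_c = 8.2 × 23.9 × 1.07 = 209.7 kPa
q·N_q = 37.4 × 13.2 = 493.68 kPa
0.5·γ·B·N_γ·s_γ = 0.5 × 17 × 1.27 × 14.5 × 0.93 = 145.57 kPa
q_ult = 209.7 + 493.68 + 145.57 = 848.95 kPa.
Net ultimate: q_net = 848.95 − 37.4 = 811.55 kPa.
q_all(net) = 811.55 / 3 = 270.52 kPa.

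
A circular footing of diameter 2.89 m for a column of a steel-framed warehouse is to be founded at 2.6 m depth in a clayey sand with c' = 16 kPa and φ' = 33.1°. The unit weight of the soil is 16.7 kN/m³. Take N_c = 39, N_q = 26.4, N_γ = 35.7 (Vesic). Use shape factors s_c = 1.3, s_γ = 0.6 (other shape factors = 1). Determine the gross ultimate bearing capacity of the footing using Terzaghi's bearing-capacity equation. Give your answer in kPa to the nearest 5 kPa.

Effective surcharge at the founding depth q = γ·D_f = 16.7 × 2.6 = 43.42 kPa.
q_ult = c·N_c·s_c + q·N_q + 0.5·γ·B·N_γ·s_γ
     = 16 × 39 × 1.3 + 43.42 × 26.4 + 0.5 × 16.7 × 2.89 × 35.7 × 0.6
     = 811.2 + 1146.3 + 516.9 = 2474.4 kPa.

q_ult ≈ 2475 kPa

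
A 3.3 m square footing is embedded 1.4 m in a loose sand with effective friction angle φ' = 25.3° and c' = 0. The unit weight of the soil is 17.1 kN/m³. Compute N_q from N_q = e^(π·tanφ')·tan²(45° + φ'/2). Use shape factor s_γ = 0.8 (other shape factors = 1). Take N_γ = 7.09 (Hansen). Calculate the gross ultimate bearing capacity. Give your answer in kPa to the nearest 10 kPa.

q_ult ≈ 420 kPa

tan25.3° = 0.4727, so N_q = e^(π×0.4727)·tan²(57.65°) = 4.415 × 2.493 = 11.
Effective surcharge at the founding depth q = γ·D_f = 17.1 × 1.4 = 23.94 kPa.
q_ult = q·N_q + 0.5·γ·B·N_γ·s_γ
     = 23.94 × 11.005 + 0.5 × 17.1 × 3.3 × 7.09 × 0.8
     = 263.46 + 160.04 = 423.49 kPa.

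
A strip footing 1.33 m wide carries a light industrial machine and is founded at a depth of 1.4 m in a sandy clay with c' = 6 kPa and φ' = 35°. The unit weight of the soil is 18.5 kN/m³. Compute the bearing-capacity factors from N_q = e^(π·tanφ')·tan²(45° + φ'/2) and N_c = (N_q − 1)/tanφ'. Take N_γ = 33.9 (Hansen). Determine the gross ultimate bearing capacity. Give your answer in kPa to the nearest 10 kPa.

q_ult ≈ 1560 kPa

tan35° = 0.7002, so N_q = e^(π×0.7002)·tan²(62.5°) = 9.023 × 3.69 = 33.3.
N_c = (33.3 − 1)/tan35° = 46.12.
Effective surcharge at the founding depth q = γ·D_f = 18.5 × 1.4 = 25.9 kPa.
q_ult = c·N_c + q·N_q + 0.5·γ·B·N_γ
     = 6 × 46.124 + 25.9 × 33.296 + 0.5 × 18.5 × 1.33 × 33.9
     = 276.74 + 862.37 + 417.05 = 1556.2 kPa.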